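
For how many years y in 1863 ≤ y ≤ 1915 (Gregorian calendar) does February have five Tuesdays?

February has 28 days (29 in leap years); it has five Tuesdays when Tuesday falls among the first (month-length − 28) days — i.e. when February 1 is Tuesday in a leap year (never in a common year).
February 1 by year: 1863:Sun 1864:Mon 1865:Wed 1866:Thu 1867:Fri 1868:Sat 1869:Mon 1870:Tue 1871:Wed 1872:Thu 1873:Sat 1874:Sun 1875:Mon 1876:Tue✓ 1877:Thu …(23 more)… 1901:Fri 1902:Sat 1903:Sun 1904:Mon 1905:Wed 1906:Thu 1907:Fri 1908:Sat 1909:Mon 1910:Tue 1911:Wed 1912:Thu 1913:Sat 1914:Sun 1915:Mon
Years with five Tuesdays: 1876 → 1.

1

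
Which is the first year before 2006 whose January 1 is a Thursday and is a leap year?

2004

Jan 1 advances by 2 weekdays after a leap year and by 1 after a common year.
2006: Jan 1 is Sunday.
2005: Saturday
2004: Thursday (leap)
2004 begins on a Thursday and is a leap year.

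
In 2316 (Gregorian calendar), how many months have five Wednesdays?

4

A month of length L has five Wednesdays iff its first Wednesday is on day ≤ L−28 (so day 1–3 in a 31-day month, 1–2 in a 30-day month, day 1 in a leap February).
Checking each month of 2316: Jan starts Sat (31d); Feb starts Tue (29d); Mar starts Wed (31d) ✓; Apr starts Sat (30d); May starts Mon (31d) ✓; Jun starts Thu (30d); Jul starts Sat (31d); Aug starts Tue (31d) ✓; Sep starts Fri (30d); Oct starts Sun (31d); Nov starts Wed (30d) ✓; Dec starts Fri (31d).
Five-Wednesday months: March, May, August, November → 4.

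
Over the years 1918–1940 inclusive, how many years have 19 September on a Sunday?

Track 19 September's weekday year by year (advancing +1, or +2 across a Feb 29):
  1918: Thu  1919: Fri (+1)  1920: Sun (+2) ✓  1921: Mon (+1)  1922: Tue (+1)
  1923: Wed (+1)  1924: Fri (+2)  1925: Sat (+1)  1926: Sun (+1) ✓  1927: Mon (+1)
  1928: Wed (+2)  1929: Thu (+1)  1930: Fri (+1)  1931: Sat (+1)  1932: Mon (+2)
  1933: Tue (+1)  1934: Wed (+1)  1935: Thu (+1)  1936: Sat (+2)  1937: Sun (+1) ✓
  1938: Mon (+1)  1939: Tue (+1)  1940: Thu (+2)
Sunday years: 1920, 1926, 1937 — 3 in total.

3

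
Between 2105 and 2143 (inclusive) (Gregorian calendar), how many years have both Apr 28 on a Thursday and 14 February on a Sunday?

Check each year's weekday for Apr 28 and 14 February:
  2105: Tue/Sat  2106: Wed/Sun  2107: Thu/Mon  2108: Sat/Tue  2109: Sun/Thu  2110: Mon/Fri  2111: Tue/Sat  2112: Thu/Sun ✓  2113: Fri/Tue  2114: Sat/Wed  2115: Sun/Thu  2116: Tue/Fri  2117: Wed/Sun  2118: Thu/Mon  …(11 more)…  2130: Fri/Tue  2131: Sat/Wed  2132: Mon/Thu  2133: Tue/Sat  2134: Wed/Sun  2135: Thu/Mon  2136: Sat/Tue  2137: Sun/Thu  2138: Mon/Fri  2139: Tue/Sat  2140: Thu/Sun ✓  2141: Fri/Tue  2142: Sat/Wed  2143: Sun/Thu
Both conditions hold in: 2112, 2140 — 2.

2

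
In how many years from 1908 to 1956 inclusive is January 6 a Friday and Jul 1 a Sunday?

Check each year's weekday for January 6 and Jul 1:
  1908: Mon/Wed  1909: Wed/Thu  1910: Thu/Fri  1911: Fri/Sat  1912: Sat/Mon  1913: Mon/Tue  1914: Tue/Wed  1915: Wed/Thu  1916: Thu/Sat  1917: Sat/Sun  1918: Sun/Mon  1919: Mon/Tue  1920: Tue/Thu  1921: Thu/Fri  …(21 more)…  1943: Wed/Thu  1944: Thu/Sat  1945: Sat/Sun  1946: Sun/Mon  1947: Mon/Tue  1948: Tue/Thu  1949: Thu/Fri  1950: Fri/Sat  1951: Sat/Sun  1952: Sun/Tue  1953: Tue/Wed  1954: Wed/Thu  1955: Thu/Fri  1956: Fri/Sun ✓
Both conditions hold in: 1928, 1956 — 2.

2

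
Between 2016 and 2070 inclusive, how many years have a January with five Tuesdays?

January has 31 days; it has five Tuesdays when Tuesday falls among the first (month-length − 28) days — i.e. when January 1 is one of Tuesday/Monday/Sunday.
January 1 by year: 2016:Fri 2017:Sun✓ 2018:Mon✓ 2019:Tue✓ 2020:Wed 2021:Fri 2022:Sat 2023:Sun✓ 2024:Mon✓ 2025:Wed 2026:Thu 2027:Fri 2028:Sat 2029:Mon✓ 2030:Tue✓ …(25 more)… 2056:Sat 2057:Mon✓ 2058:Tue✓ 2059:Wed 2060:Thu 2061:Sat 2062:Sun✓ 2063:Mon✓ 2064:Tue✓ 2065:Thu 2066:Fri 2067:Sat 2068:Sun✓ 2069:Tue✓ 2070:Wed
Years with five Tuesdays: 2017, 2018, 2019, 2023, 2024, 2029, 2030, 2034, 2035, 2036, 2040, 2041, 2045, 2046, 2047, 2051, 2052, 2057, 2058, 2062, 2063, 2064, 2068, 2069 → 24.

24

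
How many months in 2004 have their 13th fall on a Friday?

2

Check the 13th of each month of 2004: Jan 13: Tue, Feb 13: Fri, Mar 13: Sat, Apr 13: Tue, May 13: Thu, Jun 13: Sun, Jul 13: Tue, Aug 13: Fri, Sep 13: Mon, Oct 13: Wed, Nov 13: Sat, Dec 13: Mon.
Friday occurs in February, August — 2 months.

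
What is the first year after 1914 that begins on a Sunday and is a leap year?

1928

Jan 1 advances by 2 weekdays after a leap year and by 1 after a common year.
1914: Jan 1 is Thursday.
1915: Friday
1916: Saturday (leap)
1917: Monday
1918: Tuesday
1919: Wednesday
1920: Thursday (leap)
1921: Saturday
1922: Sunday
1923: Monday
1924: Tuesday (leap)
1925: Thursday
1926: Friday
1927: Saturday
1928: Sunday (leap)
1928 begins on a Sunday and is a leap year.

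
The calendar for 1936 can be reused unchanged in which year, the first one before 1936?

Two years share a calendar iff Jan 1 falls on the same weekday and both are leap or both are common. 1936: Jan 1 is Wednesday, leap year.
1935: Jan 1 Tuesday, common
1934: Jan 1 Monday, common
1933: Jan 1 Sunday, common
1932: Jan 1 Friday, leap
1931: Jan 1 Thursday, common
1930: Jan 1 Wednesday, common
1929: Jan 1 Tuesday, common
1928: Jan 1 Sunday, leap
1927: Jan 1 Saturday, common
1926: Jan 1 Friday, common
1925: Jan 1 Thursday, common
1924: Jan 1 Tuesday, leap
1923: Jan 1 Monday, common
1922: Jan 1 Sunday, common
1921: Jan 1 Saturday, common
1920: Jan 1 Thursday, leap
1919: Jan 1 Wednesday, common
1918: Jan 1 Tuesday, common
1917: Jan 1 Monday, common
1916: Jan 1 Saturday, leap
1915: Jan 1 Friday, common
1914: Jan 1 Thursday, common
1913: Jan 1 Wednesday, common
1912: Jan 1 Monday, leap
1911: Jan 1 Sunday, common
1910: Jan 1 Saturday, common
1909: Jan 1 Friday, common
1908: Jan 1 Wednesday, leap
1908 matches on both conditions.

1908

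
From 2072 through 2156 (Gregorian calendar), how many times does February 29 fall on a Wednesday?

Leap years in 2072–2156: 21 of them.
Feb 29 weekday advances by 5 (mod 7) from one leap year to the next four years later (or differs when a century non-leap intervenes).
Leap-day weekdays: 2072:Mon 2076:Sat 2080:Thu 2084:Tue 2088:Sun 2092:Fri 2096:Wed✓ 2104:Fri 2108:Wed✓ 2112:Mon 2116:Sat 2120:Thu 2124:Tue 2128:Sun 2132:Fri 2136:Wed✓ 2140:Mon 2144:Sat 2148:Thu 2152:Tue 2156:Sun
Wednesday: 2096, 2108, 2136 → 3.

3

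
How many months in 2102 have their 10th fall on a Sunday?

Check the 10th of each month of 2102: Jan 10: Tue, Feb 10: Fri, Mar 10: Fri, Apr 10: Mon, May 10: Wed, Jun 10: Sat, Jul 10: Mon, Aug 10: Thu, Sep 10: Sun, Oct 10: Tue, Nov 10: Fri, Dec 10: Sun.
Sunday occurs in September, December — 2 months.

2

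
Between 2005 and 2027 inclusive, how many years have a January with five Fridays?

10

January has 31 days; it has five Fridays when Friday falls among the first (month-length − 28) days — i.e. when January 1 is one of Friday/Thursday/Wednesday.
January 1 by year: 2005:Sat 2006:Sun 2007:Mon 2008:Tue 2009:Thu✓ 2010:Fri✓ 2011:Sat 2012:Sun 2013:Tue 2014:Wed✓ 2015:Thu✓ 2016:Fri✓ 2017:Sun 2018:Mon 2019:Tue 2020:Wed✓ 2021:Fri✓ 2022:Sat 2023:Sun 2024:Mon 2025:Wed✓ 2026:Thu✓ 2027:Fri✓
Years with five Fridays: 2009, 2010, 2014, 2015, 2016, 2020, 2021, 2025, 2026, 2027 → 10.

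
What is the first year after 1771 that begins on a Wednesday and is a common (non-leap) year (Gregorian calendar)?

Jan 1 advances by 2 weekdays after a leap year and by 1 after a common year.
1771: Jan 1 is Tuesday.
1772: Wednesday (leap)
1773: Friday
1774: Saturday
1775: Sunday
1776: Monday (leap)
1777: Wednesday
1777 begins on a Wednesday and is a common year.

1777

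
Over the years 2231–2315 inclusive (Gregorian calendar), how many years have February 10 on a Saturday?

12

Track February 10's weekday year by year (advancing +1, or +2 across a Feb 29):
  2231: Thu  2232: Fri (+1)  2233: Sun (+2)  2234: Mon (+1)  2235: Tue (+1)
  2236: Wed (+1)  2237: Fri (+2)  2238: Sat (+1) ✓  2239: Sun (+1)  2240: Mon (+1)
  2241: Wed (+2)  2242: Thu (+1)  2243: Fri (+1)  2244: Sat (+1) ✓  … (57 more years) …
  2302: Mon (+1)  2303: Tue (+1)  2304: Wed (+1)  2305: Fri (+2)  2306: Sat (+1) ✓
  2307: Sun (+1)  2308: Mon (+1)  2309: Wed (+2)  2310: Thu (+1)  2311: Fri (+1)
  2312: Sat (+1) ✓  2313: Mon (+2)  2314: Tue (+1)  2315: Wed (+1)
Saturday years: 2238, 2244, 2249, 2255, 2266, 2272, 2277, 2283, 2294, 2300, 2306, 2312 — 12 in total.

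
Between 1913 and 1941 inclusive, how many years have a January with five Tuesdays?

12

January has 31 days; it has five Tuesdays when Tuesday falls among the first (month-length − 28) days — i.e. when January 1 is one of Tuesday/Monday/Sunday.
January 1 by year: 1913:Wed 1914:Thu 1915:Fri 1916:Sat 1917:Mon✓ 1918:Tue✓ 1919:Wed 1920:Thu 1921:Sat 1922:Sun✓ 1923:Mon✓ 1924:Tue✓ 1925:Thu 1926:Fri 1927:Sat 1928:Sun✓ 1929:Tue✓ 1930:Wed 1931:Thu 1932:Fri 1933:Sun✓ 1934:Mon✓ 1935:Tue✓ 1936:Wed 1937:Fri 1938:Sat 1939:Sun✓ 1940:Mon✓ 1941:Wed
Years with five Tuesdays: 1917, 1918, 1922, 1923, 1924, 1928, 1929, 1933, 1934, 1935, 1939, 1940 → 12.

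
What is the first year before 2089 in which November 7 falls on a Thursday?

2086

From one year to the next, a fixed date's weekday advances by 1, or by 2 when a Feb 29 lies between the two dates.
2089: November 7 is Monday.
2088: Sunday (−1)
2087: Friday (−2)
2086: Thursday (−1)
November 7 falls on a Thursday in 2086.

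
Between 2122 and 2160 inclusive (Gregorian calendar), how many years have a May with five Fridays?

May has 31 days; it has five Fridays when Friday falls among the first (month-length − 28) days — i.e. when May 1 is one of Friday/Thursday/Wednesday.
May 1 by year: 2122:Fri✓ 2123:Sat 2124:Mon 2125:Tue 2126:Wed✓ 2127:Thu✓ 2128:Sat 2129:Sun 2130:Mon 2131:Tue 2132:Thu✓ 2133:Fri✓ 2134:Sat 2135:Sun 2136:Tue …(9 more)… 2146:Sun 2147:Mon 2148:Wed✓ 2149:Thu✓ 2150:Fri✓ 2151:Sat 2152:Mon 2153:Tue 2154:Wed✓ 2155:Thu✓ 2156:Sat 2157:Sun 2158:Mon 2159:Tue 2160:Thu✓
Years with five Fridays: 2122, 2126, 2127, 2132, 2133, 2137, 2138, 2139, 2143, 2144, 2148, 2149, 2150, 2154, 2155, 2160 → 16.

16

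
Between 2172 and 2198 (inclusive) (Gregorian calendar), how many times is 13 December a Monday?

4

Track 13 December's weekday year by year (advancing +1, or +2 across a Feb 29):
  2172: Sun  2173: Mon (+1) ✓  2174: Tue (+1)  2175: Wed (+1)  2176: Fri (+2)
  2177: Sat (+1)  2178: Sun (+1)  2179: Mon (+1) ✓  2180: Wed (+2)  2181: Thu (+1)
  2182: Fri (+1)  2183: Sat (+1)  2184: Mon (+2) ✓  2185: Tue (+1)  2186: Wed (+1)
  2187: Thu (+1)  2188: Sat (+2)  2189: Sun (+1)  2190: Mon (+1) ✓  2191: Tue (+1)
  2192: Thu (+2)  2193: Fri (+1)  2194: Sat (+1)  2195: Sun (+1)  2196: Tue (+2)
  2197: Wed (+1)  2198: Thu (+1)
Monday years: 2173, 2179, 2184, 2190 — 4 in total.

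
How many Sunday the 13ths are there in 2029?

1

Check the 13th of each month of 2029: Jan 13: Sat, Feb 13: Tue, Mar 13: Tue, Apr 13: Fri, May 13: Sun, Jun 13: Wed, Jul 13: Fri, Aug 13: Mon, Sep 13: Thu, Oct 13: Sat, Nov 13: Tue, Dec 13: Thu.
Sunday occurs in May — 1 month.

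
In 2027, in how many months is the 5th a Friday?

Check the 5th of each month of 2027: Jan 5: Tue, Feb 5: Fri, Mar 5: Fri, Apr 5: Mon, May 5: Wed, Jun 5: Sat, Jul 5: Mon, Aug 5: Thu, Sep 5: Sun, Oct 5: Tue, Nov 5: Fri, Dec 5: Sun.
Friday occurs in February, March, November — 3 months.

3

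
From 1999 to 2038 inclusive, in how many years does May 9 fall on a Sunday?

7

Track May 9's weekday year by year (advancing +1, or +2 across a Feb 29):
  1999: Sun ✓  2000: Tue (+2)  2001: Wed (+1)  2002: Thu (+1)  2003: Fri (+1)
  2004: Sun (+2) ✓  2005: Mon (+1)  2006: Tue (+1)  2007: Wed (+1)  2008: Fri (+2)
  2009: Sat (+1)  2010: Sun (+1) ✓  2011: Mon (+1)  2012: Wed (+2)  … (12 more years) …
  2025: Fri (+1)  2026: Sat (+1)  2027: Sun (+1) ✓  2028: Tue (+2)  2029: Wed (+1)
  2030: Thu (+1)  2031: Fri (+1)  2032: Sun (+2) ✓  2033: Mon (+1)  2034: Tue (+1)
  2035: Wed (+1)  2036: Fri (+2)  2037: Sat (+1)  2038: Sun (+1) ✓
Sunday years: 1999, 2004, 2010, 2021, 2027, 2032, 2038 — 7 in total.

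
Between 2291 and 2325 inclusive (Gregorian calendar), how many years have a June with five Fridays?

11

June has 30 days; it has five Fridays when Friday falls among the first (month-length − 28) days — i.e. when June 1 is one of Friday/Thursday.
June 1 by year: 2291:Mon 2292:Wed 2293:Thu✓ 2294:Fri✓ 2295:Sat 2296:Mon 2297:Tue 2298:Wed 2299:Thu✓ 2300:Fri✓ 2301:Sat 2302:Sun 2303:Mon 2304:Wed 2305:Thu✓ …(5 more)… 2311:Thu✓ 2312:Sat 2313:Sun 2314:Mon 2315:Tue 2316:Thu✓ 2317:Fri✓ 2318:Sat 2319:Sun 2320:Tue 2321:Wed 2322:Thu✓ 2323:Fri✓ 2324:Sun 2325:Mon
Years with five Fridays: 2293, 2294, 2299, 2300, 2305, 2306, 2311, 2316, 2317, 2322, 2323 → 11.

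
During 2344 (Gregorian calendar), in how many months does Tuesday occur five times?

A month of length L has five Tuesdays iff its first Tuesday is on day ≤ L−28 (so day 1–3 in a 31-day month, 1–2 in a 30-day month, day 1 in a leap February).
Checking each month of 2344: Jan starts Sat (31d); Feb starts Tue (29d) ✓; Mar starts Wed (31d); Apr starts Sat (30d); May starts Mon (31d) ✓; Jun starts Thu (30d); Jul starts Sat (31d); Aug starts Tue (31d) ✓; Sep starts Fri (30d); Oct starts Sun (31d) ✓; Nov starts Wed (30d); Dec starts Fri (31d).
Five-Tuesday months: February, May, August, October → 4.

4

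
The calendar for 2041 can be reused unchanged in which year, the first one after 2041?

2047

Two years share a calendar iff Jan 1 falls on the same weekday and both are leap or both are common. 2041: Jan 1 is Tuesday, common year.
2042: Jan 1 Wednesday, common
2043: Jan 1 Thursday, common
2044: Jan 1 Friday, leap
2045: Jan 1 Sunday, common
2046: Jan 1 Monday, common
2047: Jan 1 Tuesday, common
2047 matches on both conditions.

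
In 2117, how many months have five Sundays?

4

A month of length L has five Sundays iff its first Sunday is on day ≤ L−28 (so day 1–3 in a 31-day month, 1–2 in a 30-day month, day 1 in a leap February).
Checking each month of 2117: Jan starts Fri (31d) ✓; Feb starts Mon (28d); Mar starts Mon (31d); Apr starts Thu (30d); May starts Sat (31d) ✓; Jun starts Tue (30d); Jul starts Thu (31d); Aug starts Sun (31d) ✓; Sep starts Wed (30d); Oct starts Fri (31d) ✓; Nov starts Mon (30d); Dec starts Wed (31d).
Five-Sunday months: January, May, August, October → 4.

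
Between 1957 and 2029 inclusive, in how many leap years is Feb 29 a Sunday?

Leap years in 1957–2029: 18 of them.
Feb 29 weekday advances by 5 (mod 7) from one leap year to the next four years later (or differs when a century non-leap intervenes).
Leap-day weekdays: 1960:Mon 1964:Sat 1968:Thu 1972:Tue 1976:Sun✓ 1980:Fri 1984:Wed 1988:Mon 1992:Sat 1996:Thu 2000:Tue 2004:Sun✓ 2008:Fri 2012:Wed 2016:Mon 2020:Sat 2024:Thu 2028:Tue
Sunday: 1976, 2004 → 2.

2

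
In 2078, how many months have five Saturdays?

A month of length L has five Saturdays iff its first Saturday is on day ≤ L−28 (so day 1–3 in a 31-day month, 1–2 in a 30-day month, day 1 in a leap February).
Checking each month of 2078: Jan starts Sat (31d) ✓; Feb starts Tue (28d); Mar starts Tue (31d); Apr starts Fri (30d) ✓; May starts Sun (31d); Jun starts Wed (30d); Jul starts Fri (31d) ✓; Aug starts Mon (31d); Sep starts Thu (30d); Oct starts Sat (31d) ✓; Nov starts Tue (30d); Dec starts Thu (31d) ✓.
Five-Saturday months: January, April, July, October, December → 5.

5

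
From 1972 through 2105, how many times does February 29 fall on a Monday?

Leap years in 1972–2105: 33 of them.
Feb 29 weekday advances by 5 (mod 7) from one leap year to the next four years later (or differs when a century non-leap intervenes).
Leap-day weekdays: 1972:Tue 1976:Sun 1980:Fri 1984:Wed 1988:Mon✓ 1992:Sat 1996:Thu 2000:Tue 2004:Sun 2008:Fri 2012:Wed 2016:Mon✓ 2020:Sat …(7 more)… 2052:Thu 2056:Tue 2060:Sun 2064:Fri 2068:Wed 2072:Mon✓ 2076:Sat 2080:Thu 2084:Tue 2088:Sun 2092:Fri 2096:Wed 2104:Fri
Monday: 1988, 2016, 2044, 2072 → 4.

4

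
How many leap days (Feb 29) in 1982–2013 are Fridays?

Leap years in 1982–2013: 8 of them.
Feb 29 weekday advances by 5 (mod 7) from one leap year to the next four years later (or differs when a century non-leap intervenes).
Leap-day weekdays: 1984:Wed 1988:Mon 1992:Sat 1996:Thu 2000:Tue 2004:Sun 2008:Fri✓ 2012:Wed
Friday: 2008 → 1.

1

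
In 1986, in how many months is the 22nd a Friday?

1

Check the 22nd of each month of 1986: Jan 22: Wed, Feb 22: Sat, Mar 22: Sat, Apr 22: Tue, May 22: Thu, Jun 22: Sun, Jul 22: Tue, Aug 22: Fri, Sep 22: Mon, Oct 22: Wed, Nov 22: Sat, Dec 22: Mon.
Friday occurs in August — 1 month.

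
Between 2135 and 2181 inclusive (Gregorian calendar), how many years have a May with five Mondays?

20

May has 31 days; it has five Mondays when Monday falls among the first (month-length − 28) days — i.e. when May 1 is one of Monday/Sunday/Saturday.
May 1 by year: 2135:Sun✓ 2136:Tue 2137:Wed 2138:Thu 2139:Fri 2140:Sun✓ 2141:Mon✓ 2142:Tue 2143:Wed 2144:Fri 2145:Sat✓ 2146:Sun✓ 2147:Mon✓ 2148:Wed 2149:Thu …(17 more)… 2167:Fri 2168:Sun✓ 2169:Mon✓ 2170:Tue 2171:Wed 2172:Fri 2173:Sat✓ 2174:Sun✓ 2175:Mon✓ 2176:Wed 2177:Thu 2178:Fri 2179:Sat✓ 2180:Mon✓ 2181:Tue
Years with five Mondays: 2135, 2140, 2141, 2145, 2146, 2147, 2151, 2152, 2156, 2157, 2158, 2162, 2163, 2168, 2169, 2173, 2174, 2175, 2179, 2180 → 20.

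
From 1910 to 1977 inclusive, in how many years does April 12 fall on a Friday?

10

Track April 12's weekday year by year (advancing +1, or +2 across a Feb 29):
  1910: Tue  1911: Wed (+1)  1912: Fri (+2) ✓  1913: Sat (+1)  1914: Sun (+1)
  1915: Mon (+1)  1916: Wed (+2)  1917: Thu (+1)  1918: Fri (+1) ✓  1919: Sat (+1)
  1920: Mon (+2)  1921: Tue (+1)  1922: Wed (+1)  1923: Thu (+1)  … (40 more years) …
  1964: Sun (+2)  1965: Mon (+1)  1966: Tue (+1)  1967: Wed (+1)  1968: Fri (+2) ✓
  1969: Sat (+1)  1970: Sun (+1)  1971: Mon (+1)  1972: Wed (+2)  1973: Thu (+1)
  1974: Fri (+1) ✓  1975: Sat (+1)  1976: Mon (+2)  1977: Tue (+1)
Friday years: 1912, 1918, 1929, 1935, 1940, 1946, 1957, 1963, 1968, 1974 — 10 in total.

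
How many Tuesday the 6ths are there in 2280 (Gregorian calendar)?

3

Check the 6th of each month of 2280: Jan 6: Tue, Feb 6: Fri, Mar 6: Sat, Apr 6: Tue, May 6: Thu, Jun 6: Sun, Jul 6: Tue, Aug 6: Fri, Sep 6: Mon, Oct 6: Wed, Nov 6: Sat, Dec 6: Mon.
Tuesday occurs in January, April, July — 3 months.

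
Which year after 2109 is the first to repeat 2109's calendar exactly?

Two years share a calendar iff Jan 1 falls on the same weekday and both are leap or both are common. 2109: Jan 1 is Tuesday, common year.
2110: Jan 1 Wednesday, common
2111: Jan 1 Thursday, common
2112: Jan 1 Friday, leap
2113: Jan 1 Sunday, common
2114: Jan 1 Monday, common
2115: Jan 1 Tuesday, common
2115 matches on both conditions.

2115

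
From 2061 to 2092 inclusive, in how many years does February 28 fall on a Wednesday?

Track February 28's weekday year by year (advancing +1, or +2 across a Feb 29):
  2061: Mon  2062: Tue (+1)  2063: Wed (+1) ✓  2064: Thu (+1)  2065: Sat (+2)
  2066: Sun (+1)  2067: Mon (+1)  2068: Tue (+1)  2069: Thu (+2)  2070: Fri (+1)
  2071: Sat (+1)  2072: Sun (+1)  2073: Tue (+2)  2074: Wed (+1) ✓  … (4 more years) …
  2079: Tue (+1)  2080: Wed (+1) ✓  2081: Fri (+2)  2082: Sat (+1)  2083: Sun (+1)
  2084: Mon (+1)  2085: Wed (+2) ✓  2086: Thu (+1)  2087: Fri (+1)  2088: Sat (+1)
  2089: Mon (+2)  2090: Tue (+1)  2091: Wed (+1) ✓  2092: Thu (+1)
Wednesday years: 2063, 2074, 2080, 2085, 2091 — 5 in total.

5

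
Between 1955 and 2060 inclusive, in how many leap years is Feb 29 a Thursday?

Leap years in 1955–2060: 27 of them.
Feb 29 weekday advances by 5 (mod 7) from one leap year to the next four years later (or differs when a century non-leap intervenes).
Leap-day weekdays: 1956:Wed 1960:Mon 1964:Sat 1968:Thu✓ 1972:Tue 1976:Sun 1980:Fri 1984:Wed 1988:Mon 1992:Sat 1996:Thu✓ 2000:Tue 2004:Sun 2008:Fri 2012:Wed 2016:Mon 2020:Sat 2024:Thu✓ 2028:Tue 2032:Sun 2036:Fri 2040:Wed 2044:Mon 2048:Sat 2052:Thu✓ 2056:Tue 2060:Sun
Thursday: 1968, 1996, 2024, 2052 → 4.

4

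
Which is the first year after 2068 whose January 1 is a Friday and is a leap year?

2072

Jan 1 advances by 2 weekdays after a leap year and by 1 after a common year.
2068: Jan 1 is Sunday (leap).
2069: Tuesday
2070: Wednesday
2071: Thursday
2072: Friday (leap)
2072 begins on a Friday and is a leap year.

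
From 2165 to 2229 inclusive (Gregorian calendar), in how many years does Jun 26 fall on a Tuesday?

9

Track Jun 26's weekday year by year (advancing +1, or +2 across a Feb 29):
  2165: Wed  2166: Thu (+1)  2167: Fri (+1)  2168: Sun (+2)  2169: Mon (+1)
  2170: Tue (+1) ✓  2171: Wed (+1)  2172: Fri (+2)  2173: Sat (+1)  2174: Sun (+1)
  2175: Mon (+1)  2176: Wed (+2)  2177: Thu (+1)  2178: Fri (+1)  … (37 more years) …
  2216: Wed (+2)  2217: Thu (+1)  2218: Fri (+1)  2219: Sat (+1)  2220: Mon (+2)
  2221: Tue (+1) ✓  2222: Wed (+1)  2223: Thu (+1)  2224: Sat (+2)  2225: Sun (+1)
  2226: Mon (+1)  2227: Tue (+1) ✓  2228: Thu (+2)  2229: Fri (+1)
Tuesday years: 2170, 2181, 2187, 2192, 2198, 2204, 2210, 2221, 2227 — 9 in total.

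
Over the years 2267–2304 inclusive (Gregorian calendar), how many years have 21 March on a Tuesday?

Track 21 March's weekday year by year (advancing +1, or +2 across a Feb 29):
  2267: Thu  2268: Sat (+2)  2269: Sun (+1)  2270: Mon (+1)  2271: Tue (+1) ✓
  2272: Thu (+2)  2273: Fri (+1)  2274: Sat (+1)  2275: Sun (+1)  2276: Tue (+2) ✓
  2277: Wed (+1)  2278: Thu (+1)  2279: Fri (+1)  2280: Sun (+2)  … (10 more years) …
  2291: Sat (+1)  2292: Mon (+2)  2293: Tue (+1) ✓  2294: Wed (+1)  2295: Thu (+1)
  2296: Sat (+2)  2297: Sun (+1)  2298: Mon (+1)  2299: Tue (+1) ✓  2300: Wed (+1)
  2301: Thu (+1)  2302: Fri (+1)  2303: Sat (+1)  2304: Mon (+2)
Tuesday years: 2271, 2276, 2282, 2293, 2299 — 5 in total.

5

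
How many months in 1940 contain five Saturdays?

A month of length L has five Saturdays iff its first Saturday is on day ≤ L−28 (so day 1–3 in a 31-day month, 1–2 in a 30-day month, day 1 in a leap February).
Checking each month of 1940: Jan starts Mon (31d); Feb starts Thu (29d); Mar starts Fri (31d) ✓; Apr starts Mon (30d); May starts Wed (31d); Jun starts Sat (30d) ✓; Jul starts Mon (31d); Aug starts Thu (31d) ✓; Sep starts Sun (30d); Oct starts Tue (31d); Nov starts Fri (30d) ✓; Dec starts Sun (31d).
Five-Saturday months: March, June, August, November → 4.

4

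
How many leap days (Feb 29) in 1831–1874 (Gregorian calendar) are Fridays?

Leap years in 1831–1874: 11 of them.
Feb 29 weekday advances by 5 (mod 7) from one leap year to the next four years later (or differs when a century non-leap intervenes).
Leap-day weekdays: 1832:Wed 1836:Mon 1840:Sat 1844:Thu 1848:Tue 1852:Sun 1856:Fri✓ 1860:Wed 1864:Mon 1868:Sat 1872:Thu
Friday: 1856 → 1.

1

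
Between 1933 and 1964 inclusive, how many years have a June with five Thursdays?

9

June has 30 days; it has five Thursdays when Thursday falls among the first (month-length − 28) days — i.e. when June 1 is one of Thursday/Wednesday.
June 1 by year: 1933:Thu✓ 1934:Fri 1935:Sat 1936:Mon 1937:Tue 1938:Wed✓ 1939:Thu✓ 1940:Sat 1941:Sun 1942:Mon 1943:Tue 1944:Thu✓ 1945:Fri 1946:Sat 1947:Sun 1948:Tue 1949:Wed✓ 1950:Thu✓ 1951:Fri 1952:Sun 1953:Mon 1954:Tue 1955:Wed✓ 1956:Fri 1957:Sat 1958:Sun 1959:Mon 1960:Wed✓ 1961:Thu✓ 1962:Fri 1963:Sat 1964:Mon
Years with five Thursdays: 1933, 1938, 1939, 1944, 1949, 1950, 1955, 1960, 1961 → 9.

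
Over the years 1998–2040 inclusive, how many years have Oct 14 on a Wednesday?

6

Track Oct 14's weekday year by year (advancing +1, or +2 across a Feb 29):
  1998: Wed ✓  1999: Thu (+1)  2000: Sat (+2)  2001: Sun (+1)  2002: Mon (+1)
  2003: Tue (+1)  2004: Thu (+2)  2005: Fri (+1)  2006: Sat (+1)  2007: Sun (+1)
  2008: Tue (+2)  2009: Wed (+1) ✓  2010: Thu (+1)  2011: Fri (+1)  … (15 more years) …
  2027: Thu (+1)  2028: Sat (+2)  2029: Sun (+1)  2030: Mon (+1)  2031: Tue (+1)
  2032: Thu (+2)  2033: Fri (+1)  2034: Sat (+1)  2035: Sun (+1)  2036: Tue (+2)
  2037: Wed (+1) ✓  2038: Thu (+1)  2039: Fri (+1)  2040: Sun (+2)
Wednesday years: 1998, 2009, 2015, 2020, 2026, 2037 — 6 in total.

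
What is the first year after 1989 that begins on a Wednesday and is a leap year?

1992

Jan 1 advances by 2 weekdays after a leap year and by 1 after a common year.
1989: Jan 1 is Sunday.
1990: Monday
1991: Tuesday
1992: Wednesday (leap)
1992 begins on a Wednesday and is a leap year.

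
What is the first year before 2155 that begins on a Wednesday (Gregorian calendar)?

2149

Jan 1 advances by 2 weekdays after a leap year and by 1 after a common year.
2155: Jan 1 is Wednesday.
2154: Tuesday
2153: Monday
2152: Saturday (leap)
2151: Friday
2150: Thursday
2149: Wednesday
2149 begins on a Wednesday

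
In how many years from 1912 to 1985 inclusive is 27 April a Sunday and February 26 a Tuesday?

Check each year's weekday for 27 April and February 26:
  1912: Sat/Mon  1913: Sun/Wed  1914: Mon/Thu  1915: Tue/Fri  1916: Thu/Sat  1917: Fri/Mon  1918: Sat/Tue  1919: Sun/Wed  1920: Tue/Thu  1921: Wed/Sat  1922: Thu/Sun  1923: Fri/Mon  1924: Sun/Tue ✓  1925: Mon/Thu  …(46 more)…  1972: Thu/Sat  1973: Fri/Mon  1974: Sat/Tue  1975: Sun/Wed  1976: Tue/Thu  1977: Wed/Sat  1978: Thu/Sun  1979: Fri/Mon  1980: Sun/Tue ✓  1981: Mon/Thu  1982: Tue/Fri  1983: Wed/Sat  1984: Fri/Sun  1985: Sat/Tue
Both conditions hold in: 1924, 1952, 1980 — 3.

3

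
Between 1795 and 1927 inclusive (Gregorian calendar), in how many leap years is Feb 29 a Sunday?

4

Leap years in 1795–1927: 31 of them.
Feb 29 weekday advances by 5 (mod 7) from one leap year to the next four years later (or differs when a century non-leap intervenes).
Leap-day weekdays: 1796:Mon 1804:Wed 1808:Mon 1812:Sat 1816:Thu 1820:Tue 1824:Sun✓ 1828:Fri 1832:Wed 1836:Mon 1840:Sat 1844:Thu 1848:Tue …(5 more)… 1872:Thu 1876:Tue 1880:Sun✓ 1884:Fri 1888:Wed 1892:Mon 1896:Sat 1904:Mon 1908:Sat 1912:Thu 1916:Tue 1920:Sun✓ 1924:Fri
Sunday: 1824, 1852, 1880, 1920 → 4.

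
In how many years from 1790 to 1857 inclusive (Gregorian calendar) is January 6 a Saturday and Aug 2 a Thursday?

Check each year's weekday for January 6 and Aug 2:
  1790: Wed/Mon  1791: Thu/Tue  1792: Fri/Thu  1793: Sun/Fri  1794: Mon/Sat  1795: Tue/Sun  1796: Wed/Tue  1797: Fri/Wed  1798: Sat/Thu ✓  1799: Sun/Fri  1800: Mon/Sat  1801: Tue/Sun  1802: Wed/Mon  1803: Thu/Tue  …(40 more)…  1844: Sat/Fri  1845: Mon/Sat  1846: Tue/Sun  1847: Wed/Mon  1848: Thu/Wed  1849: Sat/Thu ✓  1850: Sun/Fri  1851: Mon/Sat  1852: Tue/Mon  1853: Thu/Tue  1854: Fri/Wed  1855: Sat/Thu ✓  1856: Sun/Sat  1857: Tue/Sun
Both conditions hold in: 1798, 1810, 1821, 1827, 1838, 1849, 1855 — 7.

7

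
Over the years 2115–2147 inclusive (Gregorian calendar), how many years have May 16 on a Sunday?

5

Track May 16's weekday year by year (advancing +1, or +2 across a Feb 29):
  2115: Thu  2116: Sat (+2)  2117: Sun (+1) ✓  2118: Mon (+1)  2119: Tue (+1)
  2120: Thu (+2)  2121: Fri (+1)  2122: Sat (+1)  2123: Sun (+1) ✓  2124: Tue (+2)
  2125: Wed (+1)  2126: Thu (+1)  2127: Fri (+1)  2128: Sun (+2) ✓  … (5 more years) …
  2134: Sun (+1) ✓  2135: Mon (+1)  2136: Wed (+2)  2137: Thu (+1)  2138: Fri (+1)
  2139: Sat (+1)  2140: Mon (+2)  2141: Tue (+1)  2142: Wed (+1)  2143: Thu (+1)
  2144: Sat (+2)  2145: Sun (+1) ✓  2146: Mon (+1)  2147: Tue (+1)
Sunday years: 2117, 2123, 2128, 2134, 2145 — 5 in total.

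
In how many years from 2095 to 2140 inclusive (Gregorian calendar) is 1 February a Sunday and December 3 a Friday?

Check each year's weekday for 1 February and December 3:
  2095: Tue/Sat  2096: Wed/Mon  2097: Fri/Tue  2098: Sat/Wed  2099: Sun/Thu  2100: Mon/Fri  2101: Tue/Sat  2102: Wed/Sun  2103: Thu/Mon  2104: Fri/Wed  2105: Sun/Thu  2106: Mon/Fri  2107: Tue/Sat  2108: Wed/Mon  …(18 more)…  2127: Sat/Wed  2128: Sun/Fri ✓  2129: Tue/Sat  2130: Wed/Sun  2131: Thu/Mon  2132: Fri/Wed  2133: Sun/Thu  2134: Mon/Fri  2135: Tue/Sat  2136: Wed/Mon  2137: Fri/Tue  2138: Sat/Wed  2139: Sun/Thu  2140: Mon/Sat
Both conditions hold in: 2128 — 1.

1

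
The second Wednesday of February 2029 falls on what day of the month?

14

February 1, 2029 is a Thursday, so the first Wednesday is the 7th.
The second Wednesday is 7 + 7 = 14.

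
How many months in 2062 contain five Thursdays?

A month of length L has five Thursdays iff its first Thursday is on day ≤ L−28 (so day 1–3 in a 31-day month, 1–2 in a 30-day month, day 1 in a leap February).
Checking each month of 2062: Jan starts Sun (31d); Feb starts Wed (28d); Mar starts Wed (31d) ✓; Apr starts Sat (30d); May starts Mon (31d); Jun starts Thu (30d) ✓; Jul starts Sat (31d); Aug starts Tue (31d) ✓; Sep starts Fri (30d); Oct starts Sun (31d); Nov starts Wed (30d) ✓; Dec starts Fri (31d).
Five-Thursday months: March, June, August, November → 4.

4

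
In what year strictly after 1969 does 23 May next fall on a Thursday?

From one year to the next, a fixed date's weekday advances by 1, or by 2 when a Feb 29 lies between the two dates.
1969: May 23 is Friday.
1970: Saturday (+1)
1971: Sunday (+1)
1972: Tuesday (+2)
1973: Wednesday (+1)
1974: Thursday (+1)
23 May falls on a Thursday in 1974.

1974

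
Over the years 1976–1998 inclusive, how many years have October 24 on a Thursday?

Track October 24's weekday year by year (advancing +1, or +2 across a Feb 29):
  1976: Sun  1977: Mon (+1)  1978: Tue (+1)  1979: Wed (+1)  1980: Fri (+2)
  1981: Sat (+1)  1982: Sun (+1)  1983: Mon (+1)  1984: Wed (+2)  1985: Thu (+1) ✓
  1986: Fri (+1)  1987: Sat (+1)  1988: Mon (+2)  1989: Tue (+1)  1990: Wed (+1)
  1991: Thu (+1) ✓  1992: Sat (+2)  1993: Sun (+1)  1994: Mon (+1)  1995: Tue (+1)
  1996: Thu (+2) ✓  1997: Fri (+1)  1998: Sat (+1)
Thursday years: 1985, 1991, 1996 — 3 in total.

3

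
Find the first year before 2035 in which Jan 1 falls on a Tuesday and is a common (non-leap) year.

2030

Jan 1 advances by 2 weekdays after a leap year and by 1 after a common year.
2035: Jan 1 is Monday.
2034: Sunday
2033: Saturday
2032: Thursday (leap)
2031: Wednesday
2030: Tuesday
2030 begins on a Tuesday and is a common year.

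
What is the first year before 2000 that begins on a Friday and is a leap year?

1988

Jan 1 advances by 2 weekdays after a leap year and by 1 after a common year.
2000: Jan 1 is Saturday (leap).
1999: Friday
1998: Thursday
1997: Wednesday
1996: Monday (leap)
1995: Sunday
1994: Saturday
1993: Friday
1992: Wednesday (leap)
1991: Tuesday
1990: Monday
1989: Sunday
1988: Friday (leap)
1988 begins on a Friday and is a leap year.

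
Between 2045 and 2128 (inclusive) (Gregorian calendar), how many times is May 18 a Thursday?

Track May 18's weekday year by year (advancing +1, or +2 across a Feb 29):
  2045: Thu ✓  2046: Fri (+1)  2047: Sat (+1)  2048: Mon (+2)  2049: Tue (+1)
  2050: Wed (+1)  2051: Thu (+1) ✓  2052: Sat (+2)  2053: Sun (+1)  2054: Mon (+1)
  2055: Tue (+1)  2056: Thu (+2) ✓  2057: Fri (+1)  2058: Sat (+1)  … (56 more years) …
  2115: Sat (+1)  2116: Mon (+2)  2117: Tue (+1)  2118: Wed (+1)  2119: Thu (+1) ✓
  2120: Sat (+2)  2121: Sun (+1)  2122: Mon (+1)  2123: Tue (+1)  2124: Thu (+2) ✓
  2125: Fri (+1)  2126: Sat (+1)  2127: Sun (+1)  2128: Tue (+2)
Thursday years: 2045, 2051, 2056, 2062, 2073, 2079, 2084, 2090, 2102, 2113, 2119, 2124 — 12 in total.

12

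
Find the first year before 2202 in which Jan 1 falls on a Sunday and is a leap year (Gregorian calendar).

2192

Jan 1 advances by 2 weekdays after a leap year and by 1 after a common year.
2202: Jan 1 is Friday.
2201: Thursday
2200: Wednesday
2199: Tuesday
2198: Monday
2197: Sunday
2196: Friday (leap)
2195: Thursday
2194: Wednesday
2193: Tuesday
2192: Sunday (leap)
2192 begins on a Sunday and is a leap year.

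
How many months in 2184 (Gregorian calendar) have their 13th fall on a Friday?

2

Check the 13th of each month of 2184: Jan 13: Tue, Feb 13: Fri, Mar 13: Sat, Apr 13: Tue, May 13: Thu, Jun 13: Sun, Jul 13: Tue, Aug 13: Fri, Sep 13: Mon, Oct 13: Wed, Nov 13: Sat, Dec 13: Mon.
Friday occurs in February, August — 2 months.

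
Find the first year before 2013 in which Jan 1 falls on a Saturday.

Jan 1 advances by 2 weekdays after a leap year and by 1 after a common year.
2013: Jan 1 is Tuesday.
2012: Sunday (leap)
2011: Saturday
2011 begins on a Saturday

2011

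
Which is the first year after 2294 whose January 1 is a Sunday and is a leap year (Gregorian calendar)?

2328

Jan 1 advances by 2 weekdays after a leap year and by 1 after a common year.
2294: Jan 1 is Monday.
2295: Tuesday
2296: Wednesday (leap)
2297: Friday
2298: Saturday
2299: Sunday
2300: Monday
2301: Tuesday
2302: Wednesday
2303: Thursday
2304: Friday (leap)
2305: Sunday
2306: Monday
2307: Tuesday
2308: Wednesday (leap)
2309: Friday
2310: Saturday
2311: Sunday
2312: Monday (leap)
2313: Wednesday
2314: Thursday
2315: Friday
2316: Saturday (leap)
2317: Monday
2318: Tuesday
2319: Wednesday
2320: Thursday (leap)
2321: Saturday
2322: Sunday
2323: Monday
2324: Tuesday (leap)
2325: Thursday
2326: Friday
2327: Saturday
2328: Sunday (leap)
2328 begins on a Sunday and is a leap year.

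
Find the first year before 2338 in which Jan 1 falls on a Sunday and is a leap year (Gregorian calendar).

Jan 1 advances by 2 weekdays after a leap year and by 1 after a common year.
2338: Jan 1 is Saturday.
2337: Friday
2336: Wednesday (leap)
2335: Tuesday
2334: Monday
2333: Sunday
2332: Friday (leap)
2331: Thursday
2330: Wednesday
2329: Tuesday
2328: Sunday (leap)
2328 begins on a Sunday and is a leap year.

2328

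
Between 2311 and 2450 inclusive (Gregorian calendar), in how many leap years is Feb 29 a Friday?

Leap years in 2311–2450: 35 of them.
Feb 29 weekday advances by 5 (mod 7) from one leap year to the next four years later (or differs when a century non-leap intervenes).
Leap-day weekdays: 2312:Thu 2316:Tue 2320:Sun 2324:Fri✓ 2328:Wed 2332:Mon 2336:Sat 2340:Thu 2344:Tue 2348:Sun 2352:Fri✓ 2356:Wed 2360:Mon …(9 more)… 2400:Tue 2404:Sun 2408:Fri✓ 2412:Wed 2416:Mon 2420:Sat 2424:Thu 2428:Tue 2432:Sun 2436:Fri✓ 2440:Wed 2444:Mon 2448:Sat
Friday: 2324, 2352, 2380, 2408, 2436 → 5.

5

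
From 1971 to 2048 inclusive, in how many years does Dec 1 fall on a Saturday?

12

Track Dec 1's weekday year by year (advancing +1, or +2 across a Feb 29):
  1971: Wed  1972: Fri (+2)  1973: Sat (+1) ✓  1974: Sun (+1)  1975: Mon (+1)
  1976: Wed (+2)  1977: Thu (+1)  1978: Fri (+1)  1979: Sat (+1) ✓  1980: Mon (+2)
  1981: Tue (+1)  1982: Wed (+1)  1983: Thu (+1)  1984: Sat (+2) ✓  … (50 more years) …
  2035: Sat (+1) ✓  2036: Mon (+2)  2037: Tue (+1)  2038: Wed (+1)  2039: Thu (+1)
  2040: Sat (+2) ✓  2041: Sun (+1)  2042: Mon (+1)  2043: Tue (+1)  2044: Thu (+2)
  2045: Fri (+1)  2046: Sat (+1) ✓  2047: Sun (+1)  2048: Tue (+2)
Saturday years: 1973, 1979, 1984, 1990, 2001, 2007, 2012, 2018, 2029, 2035, 2040, 2046 — 12 in total.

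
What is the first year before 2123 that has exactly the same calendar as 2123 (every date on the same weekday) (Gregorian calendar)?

Two years share a calendar iff Jan 1 falls on the same weekday and both are leap or both are common. 2123: Jan 1 is Friday, common year.
2122: Jan 1 Thursday, common
2121: Jan 1 Wednesday, common
2120: Jan 1 Monday, leap
2119: Jan 1 Sunday, common
2118: Jan 1 Saturday, common
2117: Jan 1 Friday, common
2117 matches on both conditions.

2117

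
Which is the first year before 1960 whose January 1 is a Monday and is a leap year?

1940

Jan 1 advances by 2 weekdays after a leap year and by 1 after a common year.
1960: Jan 1 is Friday (leap).
1959: Thursday
1958: Wednesday
1957: Tuesday
1956: Sunday (leap)
1955: Saturday
1954: Friday
1953: Thursday
1952: Tuesday (leap)
1951: Monday
1950: Sunday
1949: Saturday
1948: Thursday (leap)
1947: Wednesday
1946: Tuesday
1945: Monday
1944: Saturday (leap)
1943: Friday
1942: Thursday
1941: Wednesday
1940: Monday (leap)
1940 begins on a Monday and is a leap year.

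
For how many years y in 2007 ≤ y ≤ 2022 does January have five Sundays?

January has 31 days; it has five Sundays when Sunday falls among the first (month-length − 28) days — i.e. when January 1 is one of Sunday/Saturday/Friday.
January 1 by year: 2007:Mon 2008:Tue 2009:Thu 2010:Fri✓ 2011:Sat✓ 2012:Sun✓ 2013:Tue 2014:Wed 2015:Thu 2016:Fri✓ 2017:Sun✓ 2018:Mon 2019:Tue 2020:Wed 2021:Fri✓ 2022:Sat✓
Years with five Sundays: 2010, 2011, 2012, 2016, 2017, 2021, 2022 → 7.

7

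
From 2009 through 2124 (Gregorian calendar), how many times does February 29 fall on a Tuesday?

4

Leap years in 2009–2124: 28 of them.
Feb 29 weekday advances by 5 (mod 7) from one leap year to the next four years later (or differs when a century non-leap intervenes).
Leap-day weekdays: 2012:Wed 2016:Mon 2020:Sat 2024:Thu 2028:Tue✓ 2032:Sun 2036:Fri 2040:Wed 2044:Mon 2048:Sat 2052:Thu 2056:Tue✓ 2060:Sun 2064:Fri 2068:Wed 2072:Mon 2076:Sat 2080:Thu 2084:Tue✓ 2088:Sun 2092:Fri 2096:Wed 2104:Fri 2108:Wed 2112:Mon 2116:Sat 2120:Thu 2124:Tue✓
Tuesday: 2028, 2056, 2084, 2124 → 4.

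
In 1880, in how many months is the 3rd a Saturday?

Check the 3rd of each month of 1880: Jan 3: Sat, Feb 3: Tue, Mar 3: Wed, Apr 3: Sat, May 3: Mon, Jun 3: Thu, Jul 3: Sat, Aug 3: Tue, Sep 3: Fri, Oct 3: Sun, Nov 3: Wed, Dec 3: Fri.
Saturday occurs in January, April, July — 3 months.

3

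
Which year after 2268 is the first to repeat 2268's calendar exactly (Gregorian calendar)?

Two years share a calendar iff Jan 1 falls on the same weekday and both are leap or both are common. 2268: Jan 1 is Wednesday, leap year.
2269: Jan 1 Friday, common
2270: Jan 1 Saturday, common
2271: Jan 1 Sunday, common
2272: Jan 1 Monday, leap
2273: Jan 1 Wednesday, common
2274: Jan 1 Thursday, common
2275: Jan 1 Friday, common
2276: Jan 1 Saturday, leap
2277: Jan 1 Monday, common
2278: Jan 1 Tuesday, common
2279: Jan 1 Wednesday, common
2280: Jan 1 Thursday, leap
2281: Jan 1 Saturday, common
2282: Jan 1 Sunday, common
2283: Jan 1 Monday, common
2284: Jan 1 Tuesday, leap
2285: Jan 1 Thursday, common
2286: Jan 1 Friday, common
2287: Jan 1 Saturday, common
2288: Jan 1 Sunday, leap
2289: Jan 1 Tuesday, common
2290: Jan 1 Wednesday, common
2291: Jan 1 Thursday, common
2292: Jan 1 Friday, leap
2293: Jan 1 Sunday, common
2294: Jan 1 Monday, common
2295: Jan 1 Tuesday, common
2296: Jan 1 Wednesday, leap
2296 matches on both conditions.

2296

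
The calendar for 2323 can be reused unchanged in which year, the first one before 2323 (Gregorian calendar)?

2317

Two years share a calendar iff Jan 1 falls on the same weekday and both are leap or both are common. 2323: Jan 1 is Monday, common year.
2322: Jan 1 Sunday, common
2321: Jan 1 Saturday, common
2320: Jan 1 Thursday, leap
2319: Jan 1 Wednesday, common
2318: Jan 1 Tuesday, common
2317: Jan 1 Monday, common
2317 matches on both conditions.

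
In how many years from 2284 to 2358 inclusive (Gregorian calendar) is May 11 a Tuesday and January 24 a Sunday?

Check each year's weekday for May 11 and January 24:
  2284: Sun/Thu  2285: Mon/Sat  2286: Tue/Sun ✓  2287: Wed/Mon  2288: Fri/Tue  2289: Sat/Thu  2290: Sun/Fri  2291: Mon/Sat  2292: Wed/Sun  2293: Thu/Tue  2294: Fri/Wed  2295: Sat/Thu  2296: Mon/Fri  2297: Tue/Sun ✓  …(47 more)…  2345: Fri/Wed  2346: Sat/Thu  2347: Sun/Fri  2348: Tue/Sat  2349: Wed/Mon  2350: Thu/Tue  2351: Fri/Wed  2352: Sun/Thu  2353: Mon/Sat  2354: Tue/Sun ✓  2355: Wed/Mon  2356: Fri/Tue  2357: Sat/Thu  2358: Sun/Fri
Both conditions hold in: 2286, 2297, 2309, 2315, 2326, 2337, 2343, 2354 — 8.

8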